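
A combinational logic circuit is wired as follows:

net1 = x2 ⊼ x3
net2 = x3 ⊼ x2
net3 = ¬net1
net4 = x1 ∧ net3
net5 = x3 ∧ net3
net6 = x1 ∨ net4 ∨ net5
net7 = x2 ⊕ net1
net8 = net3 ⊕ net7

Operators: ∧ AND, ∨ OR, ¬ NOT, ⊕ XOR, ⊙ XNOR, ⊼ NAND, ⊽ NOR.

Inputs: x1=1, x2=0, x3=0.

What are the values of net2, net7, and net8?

net1 = x2 NAND x3 = 0 NAND 0 = 1
net2 = x3 NAND x2 = 0 NAND 0 = 1
net3 = NOT net1 = NOT 1 = 0
net7 = x2 XOR net1 = 0 XOR 1 = 1
net8 = net3 XOR net7 = 0 XOR 1 = 1

net2 = 1, net7 = 1, net8 = 1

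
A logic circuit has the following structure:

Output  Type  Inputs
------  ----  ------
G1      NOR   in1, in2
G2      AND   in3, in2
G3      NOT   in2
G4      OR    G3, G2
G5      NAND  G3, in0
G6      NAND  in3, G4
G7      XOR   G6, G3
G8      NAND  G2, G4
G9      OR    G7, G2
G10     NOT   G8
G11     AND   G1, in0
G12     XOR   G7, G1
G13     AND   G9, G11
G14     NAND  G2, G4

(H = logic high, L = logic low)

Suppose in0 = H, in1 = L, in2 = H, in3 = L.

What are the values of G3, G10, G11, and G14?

G1 = in1 NOR in2 = L NOR H = L
G2 = in3 AND in2 = L AND H = L
G3 = NOT in2 = NOT H = L
G4 = G3 OR G2 = L OR L = L
G8 = G2 NAND G4 = L NAND L = H
G10 = NOT G8 = NOT H = L
G11 = G1 AND in0 = L AND H = L
G14 = G2 NAND G4 = L NAND L = H

G3 = L, G10 = L, G11 = L, G14 = H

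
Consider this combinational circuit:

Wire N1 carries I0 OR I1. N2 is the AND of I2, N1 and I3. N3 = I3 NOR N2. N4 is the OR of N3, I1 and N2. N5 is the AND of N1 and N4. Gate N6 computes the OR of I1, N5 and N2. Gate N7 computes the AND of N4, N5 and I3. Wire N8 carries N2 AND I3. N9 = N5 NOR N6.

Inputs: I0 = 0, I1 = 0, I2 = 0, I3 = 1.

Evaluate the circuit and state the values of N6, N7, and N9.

N6 = 0, N7 = 0, N9 = 1

N1 = I0 OR I1 = 0 OR 0 = 0
N2 = I2 AND N1 AND I3 = 0 AND 0 AND 1 = 0
N3 = I3 NOR N2 = 1 NOR 0 = 0
N4 = N3 OR I1 OR N2 = 0 OR 0 OR 0 = 0
N5 = N1 AND N4 = 0 AND 0 = 0
N6 = I1 OR N5 OR N2 = 0 OR 0 OR 0 = 0
N7 = N4 AND N5 AND I3 = 0 AND 0 AND 1 = 0
N9 = N5 NOR N6 = 0 NOR 0 = 1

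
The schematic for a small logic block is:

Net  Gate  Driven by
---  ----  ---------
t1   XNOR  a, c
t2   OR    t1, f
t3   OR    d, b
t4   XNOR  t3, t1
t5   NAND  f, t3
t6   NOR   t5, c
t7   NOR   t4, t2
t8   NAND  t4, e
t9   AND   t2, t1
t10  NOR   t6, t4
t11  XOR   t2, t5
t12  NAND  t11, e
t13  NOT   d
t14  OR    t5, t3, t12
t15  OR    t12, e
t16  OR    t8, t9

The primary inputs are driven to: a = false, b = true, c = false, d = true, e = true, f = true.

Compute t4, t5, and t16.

t1 = a XNOR c = false XNOR false = true
t2 = t1 OR f = true OR true = true
t3 = d OR b = true OR true = true
t4 = t3 XNOR t1 = true XNOR true = true
t5 = f NAND t3 = true NAND true = false
t8 = t4 NAND e = true NAND true = false
t9 = t2 AND t1 = true AND true = true
t16 = t8 OR t9 = false OR true = true

t4 = true  t5 = false  t16 = true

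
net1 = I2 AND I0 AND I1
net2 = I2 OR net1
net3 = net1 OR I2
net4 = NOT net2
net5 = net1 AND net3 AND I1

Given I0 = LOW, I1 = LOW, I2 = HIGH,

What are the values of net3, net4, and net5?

net1 = I2 AND I0 AND I1 = HIGH AND LOW AND LOW = LOW
net2 = I2 OR net1 = HIGH OR LOW = HIGH
net3 = net1 OR I2 = LOW OR HIGH = HIGH
net4 = NOT net2 = NOT HIGH = LOW
net5 = net1 AND net3 AND I1 = LOW AND HIGH AND LOW = LOW

net3 = HIGH, net4 = LOW, net5 = LOW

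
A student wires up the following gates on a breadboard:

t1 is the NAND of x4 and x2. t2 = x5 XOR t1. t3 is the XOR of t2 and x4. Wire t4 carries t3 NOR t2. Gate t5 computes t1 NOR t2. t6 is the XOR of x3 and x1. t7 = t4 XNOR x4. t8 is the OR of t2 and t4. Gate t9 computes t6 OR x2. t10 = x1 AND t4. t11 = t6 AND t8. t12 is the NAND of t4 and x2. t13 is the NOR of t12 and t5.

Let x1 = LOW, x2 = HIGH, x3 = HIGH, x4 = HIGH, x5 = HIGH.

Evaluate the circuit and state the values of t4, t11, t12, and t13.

t1 = x4 NAND x2 = HIGH NAND HIGH = LOW
t2 = x5 XOR t1 = HIGH XOR LOW = HIGH
t3 = t2 XOR x4 = HIGH XOR HIGH = LOW
t4 = t3 NOR t2 = LOW NOR HIGH = LOW
t5 = t1 NOR t2 = LOW NOR HIGH = LOW
t6 = x3 XOR x1 = HIGH XOR LOW = HIGH
t8 = t2 OR t4 = HIGH OR LOW = HIGH
t11 = t6 AND t8 = HIGH AND HIGH = HIGH
t12 = t4 NAND x2 = LOW NAND HIGH = HIGH
t13 = t12 NOR t5 = HIGH NOR LOW = LOW

t4 = LOW  t11 = HIGH  t12 = HIGH  t13 = LOW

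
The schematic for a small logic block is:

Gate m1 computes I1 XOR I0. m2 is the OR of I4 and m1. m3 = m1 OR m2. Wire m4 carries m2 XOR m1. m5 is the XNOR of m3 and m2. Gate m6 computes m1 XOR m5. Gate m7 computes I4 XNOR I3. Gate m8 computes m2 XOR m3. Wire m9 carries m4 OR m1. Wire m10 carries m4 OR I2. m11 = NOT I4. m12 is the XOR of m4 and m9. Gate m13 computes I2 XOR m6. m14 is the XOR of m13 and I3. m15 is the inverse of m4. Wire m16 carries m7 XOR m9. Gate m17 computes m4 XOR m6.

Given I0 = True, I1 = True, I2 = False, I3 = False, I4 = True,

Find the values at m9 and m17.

m9 = True, m17 = False

m1 = I1 XOR I0 = True XOR True = False
m2 = I4 OR m1 = True OR False = True
m3 = m1 OR m2 = False OR True = True
m4 = m2 XOR m1 = True XOR False = True
m5 = m3 XNOR m2 = True XNOR True = True
m6 = m1 XOR m5 = False XOR True = True
m9 = m4 OR m1 = True OR False = True
m17 = m4 XOR m6 = True XOR True = False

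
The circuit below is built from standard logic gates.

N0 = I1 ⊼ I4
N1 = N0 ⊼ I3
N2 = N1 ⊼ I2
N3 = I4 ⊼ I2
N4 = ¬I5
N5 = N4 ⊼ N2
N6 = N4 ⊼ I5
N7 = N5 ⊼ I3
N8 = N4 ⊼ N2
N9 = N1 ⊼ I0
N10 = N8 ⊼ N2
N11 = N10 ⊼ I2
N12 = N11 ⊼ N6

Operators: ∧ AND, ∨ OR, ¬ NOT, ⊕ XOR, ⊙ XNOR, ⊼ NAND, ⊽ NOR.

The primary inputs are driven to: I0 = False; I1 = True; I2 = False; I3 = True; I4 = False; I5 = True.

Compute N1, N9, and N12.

N0 = I1 NAND I4 = True NAND False = True
N1 = N0 NAND I3 = True NAND True = False
N2 = N1 NAND I2 = False NAND False = True
N4 = NOT I5 = NOT True = False
N6 = N4 NAND I5 = False NAND True = True
N8 = N4 NAND N2 = False NAND True = True
N9 = N1 NAND I0 = False NAND False = True
N10 = N8 NAND N2 = True NAND True = False
N11 = N10 NAND I2 = False NAND False = True
N12 = N11 NAND N6 = True NAND True = False

N1 = False; N9 = True; N12 = False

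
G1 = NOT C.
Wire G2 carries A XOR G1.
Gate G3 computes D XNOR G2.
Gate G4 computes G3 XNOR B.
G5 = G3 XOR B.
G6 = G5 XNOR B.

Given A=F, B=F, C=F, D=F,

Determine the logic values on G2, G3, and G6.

G1 = NOT C = NOT F = T
G2 = A XOR G1 = F XOR T = T
G3 = D XNOR G2 = F XNOR T = F
G5 = G3 XOR B = F XOR F = F
G6 = G5 XNOR B = F XNOR F = T

G2 = T; G3 = F; G6 = T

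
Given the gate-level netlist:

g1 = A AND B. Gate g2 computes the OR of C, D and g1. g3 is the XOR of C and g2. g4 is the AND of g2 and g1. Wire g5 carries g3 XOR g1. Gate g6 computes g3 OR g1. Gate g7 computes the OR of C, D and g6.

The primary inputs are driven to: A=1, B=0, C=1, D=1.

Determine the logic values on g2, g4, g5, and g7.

g1 = A AND B = 1 AND 0 = 0
g2 = C OR D OR g1 = 1 OR 1 OR 0 = 1
g3 = C XOR g2 = 1 XOR 1 = 0
g4 = g2 AND g1 = 1 AND 0 = 0
g5 = g3 XOR g1 = 0 XOR 0 = 0
g6 = g3 OR g1 = 0 OR 0 = 0
g7 = C OR D OR g6 = 1 OR 1 OR 0 = 1

g2 = 1; g4 = 0; g5 = 0; g7 = 1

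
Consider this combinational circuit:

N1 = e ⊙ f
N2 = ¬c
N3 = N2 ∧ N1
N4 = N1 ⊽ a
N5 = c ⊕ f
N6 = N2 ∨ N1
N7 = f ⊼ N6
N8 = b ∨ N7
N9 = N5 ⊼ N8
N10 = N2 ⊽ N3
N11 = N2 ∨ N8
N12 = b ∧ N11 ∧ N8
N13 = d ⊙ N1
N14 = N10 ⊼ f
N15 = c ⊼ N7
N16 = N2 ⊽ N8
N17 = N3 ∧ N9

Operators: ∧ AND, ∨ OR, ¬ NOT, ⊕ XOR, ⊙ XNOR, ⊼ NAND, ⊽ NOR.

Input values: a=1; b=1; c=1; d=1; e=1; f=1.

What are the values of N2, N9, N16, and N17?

N1 = e XNOR f = 1 XNOR 1 = 1
N2 = NOT c = NOT 1 = 0
N3 = N2 AND N1 = 0 AND 1 = 0
N5 = c XOR f = 1 XOR 1 = 0
N6 = N2 OR N1 = 0 OR 1 = 1
N7 = f NAND N6 = 1 NAND 1 = 0
N8 = b OR N7 = 1 OR 0 = 1
N9 = N5 NAND N8 = 0 NAND 1 = 1
N16 = N2 NOR N8 = 0 NOR 1 = 0
N17 = N3 AND N9 = 0 AND 1 = 0

N2 = 0, N9 = 1, N16 = 0, N17 = 0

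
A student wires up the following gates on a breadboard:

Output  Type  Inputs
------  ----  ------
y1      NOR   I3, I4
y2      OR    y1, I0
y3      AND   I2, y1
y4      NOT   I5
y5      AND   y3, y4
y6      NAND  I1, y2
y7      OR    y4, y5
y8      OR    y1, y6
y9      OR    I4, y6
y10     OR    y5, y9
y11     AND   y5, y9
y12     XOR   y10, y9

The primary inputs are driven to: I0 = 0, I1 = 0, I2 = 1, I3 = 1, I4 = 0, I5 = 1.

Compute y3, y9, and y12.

y3 = 0, y9 = 1, y12 = 0

y1 = I3 NOR I4 = 1 NOR 0 = 0
y2 = y1 OR I0 = 0 OR 0 = 0
y3 = I2 AND y1 = 1 AND 0 = 0
y4 = NOT I5 = NOT 1 = 0
y5 = y3 AND y4 = 0 AND 0 = 0
y6 = I1 NAND y2 = 0 NAND 0 = 1
y9 = I4 OR y6 = 0 OR 1 = 1
y10 = y5 OR y9 = 0 OR 1 = 1
y12 = y10 XOR y9 = 1 XOR 1 = 0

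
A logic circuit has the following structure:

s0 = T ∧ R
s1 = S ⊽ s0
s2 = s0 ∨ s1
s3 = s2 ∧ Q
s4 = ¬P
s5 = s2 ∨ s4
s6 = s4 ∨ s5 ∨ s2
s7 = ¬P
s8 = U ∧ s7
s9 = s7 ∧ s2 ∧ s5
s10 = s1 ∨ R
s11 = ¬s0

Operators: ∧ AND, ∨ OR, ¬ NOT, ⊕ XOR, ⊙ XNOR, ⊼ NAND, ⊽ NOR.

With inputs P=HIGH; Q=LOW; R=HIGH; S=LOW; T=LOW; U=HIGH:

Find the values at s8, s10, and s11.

s0 = T AND R = LOW AND HIGH = LOW
s1 = S NOR s0 = LOW NOR LOW = HIGH
s7 = NOT P = NOT HIGH = LOW
s8 = U AND s7 = HIGH AND LOW = LOW
s10 = s1 OR R = HIGH OR HIGH = HIGH
s11 = NOT s0 = NOT LOW = HIGH

s8 = LOW, s10 = HIGH, s11 = HIGH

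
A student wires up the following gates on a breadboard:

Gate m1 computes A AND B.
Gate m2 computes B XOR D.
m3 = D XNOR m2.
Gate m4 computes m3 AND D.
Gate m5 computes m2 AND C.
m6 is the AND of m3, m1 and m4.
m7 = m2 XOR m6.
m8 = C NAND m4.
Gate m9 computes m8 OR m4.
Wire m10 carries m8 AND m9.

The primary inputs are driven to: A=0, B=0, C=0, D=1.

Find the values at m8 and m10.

m8 = 1, m10 = 1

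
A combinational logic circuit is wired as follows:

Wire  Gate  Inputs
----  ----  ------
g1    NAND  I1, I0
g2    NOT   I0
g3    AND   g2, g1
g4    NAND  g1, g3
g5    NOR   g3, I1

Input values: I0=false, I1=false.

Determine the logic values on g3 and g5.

g3 = true; g5 = false

g1 = I1 NAND I0 = false NAND false = true
g2 = NOT I0 = NOT false = true
g3 = g2 AND g1 = true AND true = true
g5 = g3 NOR I1 = true NOR false = false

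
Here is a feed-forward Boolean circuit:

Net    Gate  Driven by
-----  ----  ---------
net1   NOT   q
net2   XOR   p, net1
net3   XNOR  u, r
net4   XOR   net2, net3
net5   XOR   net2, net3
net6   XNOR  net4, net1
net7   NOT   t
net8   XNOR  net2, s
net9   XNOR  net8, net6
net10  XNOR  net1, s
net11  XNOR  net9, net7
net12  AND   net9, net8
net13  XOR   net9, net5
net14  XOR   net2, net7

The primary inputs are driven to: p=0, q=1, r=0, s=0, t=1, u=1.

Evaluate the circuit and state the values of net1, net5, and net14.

net1 = NOT q = NOT 1 = 0
net2 = p XOR net1 = 0 XOR 0 = 0
net3 = u XNOR r = 1 XNOR 0 = 0
net5 = net2 XOR net3 = 0 XOR 0 = 0
net7 = NOT t = NOT 1 = 0
net14 = net2 XOR net7 = 0 XOR 0 = 0

net1 = 0  net5 = 0  net14 = 0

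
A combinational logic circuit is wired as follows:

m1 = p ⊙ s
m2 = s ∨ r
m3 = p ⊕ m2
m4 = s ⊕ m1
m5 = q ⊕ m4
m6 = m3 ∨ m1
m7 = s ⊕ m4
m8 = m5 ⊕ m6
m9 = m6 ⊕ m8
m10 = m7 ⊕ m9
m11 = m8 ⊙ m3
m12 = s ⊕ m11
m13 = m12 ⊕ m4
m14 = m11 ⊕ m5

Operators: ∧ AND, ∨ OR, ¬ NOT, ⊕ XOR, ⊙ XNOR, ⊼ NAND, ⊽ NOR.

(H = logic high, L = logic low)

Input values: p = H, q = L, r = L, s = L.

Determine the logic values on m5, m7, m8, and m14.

m5 = L  m7 = L  m8 = H  m14 = H

m1 = p XNOR s = H XNOR L = L
m2 = s OR r = L OR L = L
m3 = p XOR m2 = H XOR L = H
m4 = s XOR m1 = L XOR L = L
m5 = q XOR m4 = L XOR L = L
m6 = m3 OR m1 = H OR L = H
m7 = s XOR m4 = L XOR L = L
m8 = m5 XOR m6 = L XOR H = H
m11 = m8 XNOR m3 = H XNOR H = H
m14 = m11 XOR m5 = H XOR L = H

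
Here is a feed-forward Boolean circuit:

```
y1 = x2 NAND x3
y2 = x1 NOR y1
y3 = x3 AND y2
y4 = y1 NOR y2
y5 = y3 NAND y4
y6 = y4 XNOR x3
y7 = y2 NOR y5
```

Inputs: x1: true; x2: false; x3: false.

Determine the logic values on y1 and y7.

y1 = x2 NAND x3 = false NAND false = true
y2 = x1 NOR y1 = true NOR true = false
y3 = x3 AND y2 = false AND false = false
y4 = y1 NOR y2 = true NOR false = false
y5 = y3 NAND y4 = false NAND false = true
y7 = y2 NOR y5 = false NOR true = false

y1 = true, y7 = false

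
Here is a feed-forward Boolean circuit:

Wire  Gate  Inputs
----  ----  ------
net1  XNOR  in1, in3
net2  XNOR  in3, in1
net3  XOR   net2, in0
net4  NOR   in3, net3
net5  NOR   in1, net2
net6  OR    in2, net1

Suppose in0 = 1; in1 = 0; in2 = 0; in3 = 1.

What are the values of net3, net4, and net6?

net1 = in1 XNOR in3 = 0 XNOR 1 = 0
net2 = in3 XNOR in1 = 1 XNOR 0 = 0
net3 = net2 XOR in0 = 0 XOR 1 = 1
net4 = in3 NOR net3 = 1 NOR 1 = 0
net6 = in2 OR net1 = 0 OR 0 = 0

net3 = 1, net4 = 0, net6 = 0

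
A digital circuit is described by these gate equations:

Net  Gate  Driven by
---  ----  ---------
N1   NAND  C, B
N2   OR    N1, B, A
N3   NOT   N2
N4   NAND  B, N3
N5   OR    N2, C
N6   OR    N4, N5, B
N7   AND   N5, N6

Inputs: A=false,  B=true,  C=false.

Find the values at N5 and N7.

N1 = C NAND B = false NAND true = true
N2 = N1 OR B OR A = true OR true OR false = true
N3 = NOT N2 = NOT true = false
N4 = B NAND N3 = true NAND false = true
N5 = N2 OR C = true OR false = true
N6 = N4 OR N5 OR B = true OR true OR true = true
N7 = N5 AND N6 = true AND true = true

N5 = true  N7 = true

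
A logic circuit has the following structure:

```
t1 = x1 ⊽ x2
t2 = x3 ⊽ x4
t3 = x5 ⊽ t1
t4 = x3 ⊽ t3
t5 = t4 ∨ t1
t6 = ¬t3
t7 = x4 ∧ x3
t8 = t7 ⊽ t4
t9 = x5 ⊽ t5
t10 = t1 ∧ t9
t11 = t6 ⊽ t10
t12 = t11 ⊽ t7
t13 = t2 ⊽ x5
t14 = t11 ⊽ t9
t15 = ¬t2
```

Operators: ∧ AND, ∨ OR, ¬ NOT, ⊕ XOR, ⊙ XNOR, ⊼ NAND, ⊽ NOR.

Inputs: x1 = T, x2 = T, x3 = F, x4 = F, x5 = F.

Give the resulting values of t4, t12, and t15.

t1 = x1 NOR x2 = T NOR T = F
t2 = x3 NOR x4 = F NOR F = T
t3 = x5 NOR t1 = F NOR F = T
t4 = x3 NOR t3 = F NOR T = F
t5 = t4 OR t1 = F OR F = F
t6 = NOT t3 = NOT T = F
t7 = x4 AND x3 = F AND F = F
t9 = x5 NOR t5 = F NOR F = T
t10 = t1 AND t9 = F AND T = F
t11 = t6 NOR t10 = F NOR F = T
t12 = t11 NOR t7 = T NOR F = F
t15 = NOT t2 = NOT T = F

t4 = F, t12 = F, t15 = F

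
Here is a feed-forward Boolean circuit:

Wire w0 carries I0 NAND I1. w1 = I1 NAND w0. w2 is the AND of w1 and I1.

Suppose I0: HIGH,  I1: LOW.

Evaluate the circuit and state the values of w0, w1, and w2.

w0 = HIGH, w1 = HIGH, w2 = LOW

w0 = I0 NAND I1 = HIGH NAND LOW = HIGH
w1 = I1 NAND w0 = LOW NAND HIGH = HIGH
w2 = w1 AND I1 = HIGH AND LOW = LOW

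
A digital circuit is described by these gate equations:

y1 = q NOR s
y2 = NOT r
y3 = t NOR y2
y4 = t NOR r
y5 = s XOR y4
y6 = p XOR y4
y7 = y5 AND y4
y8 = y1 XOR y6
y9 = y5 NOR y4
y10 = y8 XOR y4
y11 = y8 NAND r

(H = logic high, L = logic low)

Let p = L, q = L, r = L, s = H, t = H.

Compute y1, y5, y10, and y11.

y1 = q NOR s = L NOR H = L
y4 = t NOR r = H NOR L = L
y5 = s XOR y4 = H XOR L = H
y6 = p XOR y4 = L XOR L = L
y8 = y1 XOR y6 = L XOR L = L
y10 = y8 XOR y4 = L XOR L = L
y11 = y8 NAND r = L NAND L = H

y1 = L; y5 = H; y10 = L; y11 = H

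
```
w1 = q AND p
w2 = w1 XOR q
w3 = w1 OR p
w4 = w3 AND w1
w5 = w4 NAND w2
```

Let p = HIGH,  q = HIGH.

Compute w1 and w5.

w1 = q AND p = HIGH AND HIGH = HIGH
w2 = w1 XOR q = HIGH XOR HIGH = LOW
w3 = w1 OR p = HIGH OR HIGH = HIGH
w4 = w3 AND w1 = HIGH AND HIGH = HIGH
w5 = w4 NAND w2 = HIGH NAND LOW = HIGH

w1 = HIGH; w5 = HIGH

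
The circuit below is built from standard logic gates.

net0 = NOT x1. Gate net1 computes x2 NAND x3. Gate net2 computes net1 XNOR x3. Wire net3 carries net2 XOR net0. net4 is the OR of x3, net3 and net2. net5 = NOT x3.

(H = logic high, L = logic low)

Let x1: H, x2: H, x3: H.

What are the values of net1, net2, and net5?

net1 = x2 NAND x3 = H NAND H = L
net2 = net1 XNOR x3 = L XNOR H = L
net5 = NOT x3 = NOT H = L

net1 = L, net2 = L, net5 = L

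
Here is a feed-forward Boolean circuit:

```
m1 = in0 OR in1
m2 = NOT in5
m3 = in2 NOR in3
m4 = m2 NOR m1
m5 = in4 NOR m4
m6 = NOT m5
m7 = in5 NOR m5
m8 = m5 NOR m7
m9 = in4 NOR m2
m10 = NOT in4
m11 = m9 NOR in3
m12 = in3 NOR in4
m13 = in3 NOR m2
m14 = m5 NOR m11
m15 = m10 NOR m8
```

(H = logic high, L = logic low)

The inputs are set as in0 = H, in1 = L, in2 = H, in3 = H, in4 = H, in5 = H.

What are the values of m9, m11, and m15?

m9 = L, m11 = L, m15 = L

m1 = in0 OR in1 = H OR L = H
m2 = NOT in5 = NOT H = L
m4 = m2 NOR m1 = L NOR H = L
m5 = in4 NOR m4 = H NOR L = L
m7 = in5 NOR m5 = H NOR L = L
m8 = m5 NOR m7 = L NOR L = H
m9 = in4 NOR m2 = H NOR L = L
m10 = NOT in4 = NOT H = L
m11 = m9 NOR in3 = L NOR H = L
m15 = m10 NOR m8 = L NOR H = L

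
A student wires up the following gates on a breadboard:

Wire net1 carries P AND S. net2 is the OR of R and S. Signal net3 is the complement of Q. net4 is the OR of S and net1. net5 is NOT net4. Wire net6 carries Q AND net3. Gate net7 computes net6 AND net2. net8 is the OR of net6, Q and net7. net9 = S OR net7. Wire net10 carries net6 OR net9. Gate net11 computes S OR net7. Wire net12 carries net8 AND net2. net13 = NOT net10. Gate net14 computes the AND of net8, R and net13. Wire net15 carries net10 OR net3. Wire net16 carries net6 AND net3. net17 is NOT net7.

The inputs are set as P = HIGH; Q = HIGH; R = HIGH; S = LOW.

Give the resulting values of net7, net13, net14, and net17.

net7 = LOW  net13 = HIGH  net14 = HIGH  net17 = HIGH

net2 = R OR S = HIGH OR LOW = HIGH
net3 = NOT Q = NOT HIGH = LOW
net6 = Q AND net3 = HIGH AND LOW = LOW
net7 = net6 AND net2 = LOW AND HIGH = LOW
net8 = net6 OR Q OR net7 = LOW OR HIGH OR LOW = HIGH
net9 = S OR net7 = LOW OR LOW = LOW
net10 = net6 OR net9 = LOW OR LOW = LOW
net13 = NOT net10 = NOT LOW = HIGH
net14 = net8 AND R AND net13 = HIGH AND HIGH AND HIGH = HIGH
net17 = NOT net7 = NOT LOW = HIGH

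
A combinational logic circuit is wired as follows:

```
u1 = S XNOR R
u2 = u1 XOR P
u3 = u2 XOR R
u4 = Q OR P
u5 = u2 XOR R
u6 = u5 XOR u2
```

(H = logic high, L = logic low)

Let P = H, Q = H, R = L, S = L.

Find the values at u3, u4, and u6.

u3 = L, u4 = H, u6 = L

u1 = S XNOR R = L XNOR L = H
u2 = u1 XOR P = H XOR H = L
u3 = u2 XOR R = L XOR L = L
u4 = Q OR P = H OR H = H
u5 = u2 XOR R = L XOR L = L
u6 = u5 XOR u2 = L XOR L = L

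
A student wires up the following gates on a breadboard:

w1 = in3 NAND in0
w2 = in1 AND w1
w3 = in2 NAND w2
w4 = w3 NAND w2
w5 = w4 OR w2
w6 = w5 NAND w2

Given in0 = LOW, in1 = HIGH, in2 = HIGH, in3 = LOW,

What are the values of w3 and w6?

w1 = in3 NAND in0 = LOW NAND LOW = HIGH
w2 = in1 AND w1 = HIGH AND HIGH = HIGH
w3 = in2 NAND w2 = HIGH NAND HIGH = LOW
w4 = w3 NAND w2 = LOW NAND HIGH = HIGH
w5 = w4 OR w2 = HIGH OR HIGH = HIGH
w6 = w5 NAND w2 = HIGH NAND HIGH = LOW

w3 = LOW, w6 = LOW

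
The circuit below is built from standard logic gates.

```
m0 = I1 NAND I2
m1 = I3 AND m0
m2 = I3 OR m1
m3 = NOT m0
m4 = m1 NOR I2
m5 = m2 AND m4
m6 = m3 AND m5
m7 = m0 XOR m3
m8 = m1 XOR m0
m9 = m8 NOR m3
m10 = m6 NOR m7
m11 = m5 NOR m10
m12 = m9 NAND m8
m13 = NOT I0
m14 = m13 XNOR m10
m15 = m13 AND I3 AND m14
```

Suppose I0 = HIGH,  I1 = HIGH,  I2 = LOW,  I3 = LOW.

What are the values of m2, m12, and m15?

m2 = LOW  m12 = HIGH  m15 = LOW

m0 = I1 NAND I2 = HIGH NAND LOW = HIGH
m1 = I3 AND m0 = LOW AND HIGH = LOW
m2 = I3 OR m1 = LOW OR LOW = LOW
m3 = NOT m0 = NOT HIGH = LOW
m4 = m1 NOR I2 = LOW NOR LOW = HIGH
m5 = m2 AND m4 = LOW AND HIGH = LOW
m6 = m3 AND m5 = LOW AND LOW = LOW
m7 = m0 XOR m3 = HIGH XOR LOW = HIGH
m8 = m1 XOR m0 = LOW XOR HIGH = HIGH
m9 = m8 NOR m3 = HIGH NOR LOW = LOW
m10 = m6 NOR m7 = LOW NOR HIGH = LOW
m12 = m9 NAND m8 = LOW NAND HIGH = HIGH
m13 = NOT I0 = NOT HIGH = LOW
m14 = m13 XNOR m10 = LOW XNOR LOW = HIGH
m15 = m13 AND I3 AND m14 = LOW AND LOW AND HIGH = LOW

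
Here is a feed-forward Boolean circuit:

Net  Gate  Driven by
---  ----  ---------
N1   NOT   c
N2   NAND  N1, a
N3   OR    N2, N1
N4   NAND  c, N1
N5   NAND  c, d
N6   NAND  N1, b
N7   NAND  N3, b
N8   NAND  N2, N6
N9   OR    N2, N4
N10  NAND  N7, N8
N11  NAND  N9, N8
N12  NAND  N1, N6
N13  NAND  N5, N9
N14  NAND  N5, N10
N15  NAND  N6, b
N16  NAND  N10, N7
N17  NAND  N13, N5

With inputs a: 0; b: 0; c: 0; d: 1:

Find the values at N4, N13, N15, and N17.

N4 = 1; N13 = 0; N15 = 1; N17 = 1

N1 = NOT c = NOT 0 = 1
N2 = N1 NAND a = 1 NAND 0 = 1
N4 = c NAND N1 = 0 NAND 1 = 1
N5 = c NAND d = 0 NAND 1 = 1
N6 = N1 NAND b = 1 NAND 0 = 1
N9 = N2 OR N4 = 1 OR 1 = 1
N13 = N5 NAND N9 = 1 NAND 1 = 0
N15 = N6 NAND b = 1 NAND 0 = 1
N17 = N13 NAND N5 = 0 NAND 1 = 1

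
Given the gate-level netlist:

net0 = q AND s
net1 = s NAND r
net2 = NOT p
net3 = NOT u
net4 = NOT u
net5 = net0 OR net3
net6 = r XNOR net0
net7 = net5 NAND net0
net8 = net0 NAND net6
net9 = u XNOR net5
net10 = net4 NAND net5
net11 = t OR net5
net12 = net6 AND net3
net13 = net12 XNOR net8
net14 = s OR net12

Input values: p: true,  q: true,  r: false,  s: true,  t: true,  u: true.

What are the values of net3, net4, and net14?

net0 = q AND s = true AND true = true
net3 = NOT u = NOT true = false
net4 = NOT u = NOT true = false
net6 = r XNOR net0 = false XNOR true = false
net12 = net6 AND net3 = false AND false = false
net14 = s OR net12 = true OR false = true

net3 = false  net4 = false  net14 = true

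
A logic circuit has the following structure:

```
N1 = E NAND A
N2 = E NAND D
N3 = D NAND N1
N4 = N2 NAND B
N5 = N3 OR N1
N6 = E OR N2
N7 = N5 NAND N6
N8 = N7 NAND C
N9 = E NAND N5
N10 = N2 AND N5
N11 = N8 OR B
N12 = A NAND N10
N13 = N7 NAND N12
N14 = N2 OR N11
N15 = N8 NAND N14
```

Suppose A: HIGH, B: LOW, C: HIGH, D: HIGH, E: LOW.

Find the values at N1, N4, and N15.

N1 = HIGH  N4 = HIGH  N15 = LOW

N1 = E NAND A = LOW NAND HIGH = HIGH
N2 = E NAND D = LOW NAND HIGH = HIGH
N3 = D NAND N1 = HIGH NAND HIGH = LOW
N4 = N2 NAND B = HIGH NAND LOW = HIGH
N5 = N3 OR N1 = LOW OR HIGH = HIGH
N6 = E OR N2 = LOW OR HIGH = HIGH
N7 = N5 NAND N6 = HIGH NAND HIGH = LOW
N8 = N7 NAND C = LOW NAND HIGH = HIGH
N11 = N8 OR B = HIGH OR LOW = HIGH
N14 = N2 OR N11 = HIGH OR HIGH = HIGH
N15 = N8 NAND N14 = HIGH NAND HIGH = LOW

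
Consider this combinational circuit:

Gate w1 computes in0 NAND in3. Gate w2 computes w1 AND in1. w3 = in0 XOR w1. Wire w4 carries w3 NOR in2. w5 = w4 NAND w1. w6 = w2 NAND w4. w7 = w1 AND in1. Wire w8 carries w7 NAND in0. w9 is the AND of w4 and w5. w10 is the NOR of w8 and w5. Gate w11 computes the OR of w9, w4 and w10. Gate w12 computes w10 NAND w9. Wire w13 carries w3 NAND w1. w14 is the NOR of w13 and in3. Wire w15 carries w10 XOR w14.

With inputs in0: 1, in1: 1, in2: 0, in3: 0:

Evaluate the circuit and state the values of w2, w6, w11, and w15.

w2 = 1; w6 = 0; w11 = 1; w15 = 1

w1 = in0 NAND in3 = 1 NAND 0 = 1
w2 = w1 AND in1 = 1 AND 1 = 1
w3 = in0 XOR w1 = 1 XOR 1 = 0
w4 = w3 NOR in2 = 0 NOR 0 = 1
w5 = w4 NAND w1 = 1 NAND 1 = 0
w6 = w2 NAND w4 = 1 NAND 1 = 0
w7 = w1 AND in1 = 1 AND 1 = 1
w8 = w7 NAND in0 = 1 NAND 1 = 0
w9 = w4 AND w5 = 1 AND 0 = 0
w10 = w8 NOR w5 = 0 NOR 0 = 1
w11 = w9 OR w4 OR w10 = 0 OR 1 OR 1 = 1
w13 = w3 NAND w1 = 0 NAND 1 = 1
w14 = w13 NOR in3 = 1 NOR 0 = 0
w15 = w10 XOR w14 = 1 XOR 0 = 1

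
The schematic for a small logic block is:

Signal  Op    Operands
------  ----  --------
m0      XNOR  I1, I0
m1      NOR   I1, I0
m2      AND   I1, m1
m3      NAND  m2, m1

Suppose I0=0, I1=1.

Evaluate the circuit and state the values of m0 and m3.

m0 = I1 XNOR I0 = 1 XNOR 0 = 0
m1 = I1 NOR I0 = 1 NOR 0 = 0
m2 = I1 AND m1 = 1 AND 0 = 0
m3 = m2 NAND m1 = 0 NAND 0 = 1

m0 = 0  m3 = 1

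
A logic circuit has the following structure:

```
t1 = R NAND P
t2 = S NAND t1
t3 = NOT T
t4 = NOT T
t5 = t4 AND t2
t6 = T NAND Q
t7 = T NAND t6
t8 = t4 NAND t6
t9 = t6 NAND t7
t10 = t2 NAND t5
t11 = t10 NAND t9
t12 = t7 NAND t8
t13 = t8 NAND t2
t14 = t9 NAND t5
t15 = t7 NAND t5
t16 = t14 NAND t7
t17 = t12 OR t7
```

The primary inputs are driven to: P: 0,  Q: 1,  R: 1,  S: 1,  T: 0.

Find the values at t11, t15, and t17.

t11 = 1, t15 = 1, t17 = 1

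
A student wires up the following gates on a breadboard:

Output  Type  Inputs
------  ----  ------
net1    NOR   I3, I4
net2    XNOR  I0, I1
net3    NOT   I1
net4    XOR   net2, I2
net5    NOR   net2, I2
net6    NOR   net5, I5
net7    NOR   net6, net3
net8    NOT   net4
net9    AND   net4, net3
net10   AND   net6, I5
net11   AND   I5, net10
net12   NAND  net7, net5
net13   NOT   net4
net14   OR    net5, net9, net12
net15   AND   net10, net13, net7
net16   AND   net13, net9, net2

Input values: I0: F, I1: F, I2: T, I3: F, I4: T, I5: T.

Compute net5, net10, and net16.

net5 = F  net10 = F  net16 = F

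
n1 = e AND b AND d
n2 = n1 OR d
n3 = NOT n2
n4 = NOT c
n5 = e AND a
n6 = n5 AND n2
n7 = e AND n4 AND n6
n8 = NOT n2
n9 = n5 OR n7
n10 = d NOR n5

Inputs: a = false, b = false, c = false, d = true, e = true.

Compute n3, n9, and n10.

n3 = false  n9 = false  n10 = false

n1 = e AND b AND d = true AND false AND true = false
n2 = n1 OR d = false OR true = true
n3 = NOT n2 = NOT true = false
n4 = NOT c = NOT false = true
n5 = e AND a = true AND false = false
n6 = n5 AND n2 = false AND true = false
n7 = e AND n4 AND n6 = true AND true AND false = false
n9 = n5 OR n7 = false OR false = false
n10 = d NOR n5 = true NOR false = false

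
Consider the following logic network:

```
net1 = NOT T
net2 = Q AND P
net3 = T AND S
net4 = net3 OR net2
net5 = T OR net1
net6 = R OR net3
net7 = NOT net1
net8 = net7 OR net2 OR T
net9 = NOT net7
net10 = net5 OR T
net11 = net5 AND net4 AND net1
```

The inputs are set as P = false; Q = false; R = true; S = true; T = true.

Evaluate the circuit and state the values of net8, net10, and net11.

net8 = true  net10 = true  net11 = false

net1 = NOT T = NOT true = false
net2 = Q AND P = false AND false = false
net3 = T AND S = true AND true = true
net4 = net3 OR net2 = true OR false = true
net5 = T OR net1 = true OR false = true
net7 = NOT net1 = NOT false = true
net8 = net7 OR net2 OR T = true OR false OR true = true
net10 = net5 OR T = true OR true = true
net11 = net5 AND net4 AND net1 = true AND true AND false = false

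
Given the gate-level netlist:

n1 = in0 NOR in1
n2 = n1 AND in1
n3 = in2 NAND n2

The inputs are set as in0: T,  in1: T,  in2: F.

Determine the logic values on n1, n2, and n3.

n1 = F  n2 = F  n3 = T

n1 = in0 NOR in1 = T NOR T = F
n2 = n1 AND in1 = F AND T = F
n3 = in2 NAND n2 = F NAND F = T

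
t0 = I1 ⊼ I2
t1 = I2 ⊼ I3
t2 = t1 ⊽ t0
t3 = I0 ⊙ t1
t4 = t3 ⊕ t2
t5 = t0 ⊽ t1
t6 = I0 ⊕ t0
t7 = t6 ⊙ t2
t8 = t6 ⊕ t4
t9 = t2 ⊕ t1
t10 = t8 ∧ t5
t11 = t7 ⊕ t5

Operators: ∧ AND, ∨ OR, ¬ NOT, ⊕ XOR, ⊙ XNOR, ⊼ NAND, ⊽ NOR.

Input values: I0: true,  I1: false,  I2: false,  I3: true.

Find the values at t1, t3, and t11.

t0 = I1 NAND I2 = false NAND false = true
t1 = I2 NAND I3 = false NAND true = true
t2 = t1 NOR t0 = true NOR true = false
t3 = I0 XNOR t1 = true XNOR true = true
t5 = t0 NOR t1 = true NOR true = false
t6 = I0 XOR t0 = true XOR true = false
t7 = t6 XNOR t2 = false XNOR false = true
t11 = t7 XOR t5 = true XOR false = true

t1 = true, t3 = true, t11 = true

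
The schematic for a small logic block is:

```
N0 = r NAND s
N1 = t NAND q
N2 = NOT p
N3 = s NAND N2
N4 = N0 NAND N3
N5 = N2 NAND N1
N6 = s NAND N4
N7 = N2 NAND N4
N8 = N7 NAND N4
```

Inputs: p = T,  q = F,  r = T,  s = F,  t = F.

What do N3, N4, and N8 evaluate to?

N3 = T, N4 = F, N8 = T

N0 = r NAND s = T NAND F = T
N2 = NOT p = NOT T = F
N3 = s NAND N2 = F NAND F = T
N4 = N0 NAND N3 = T NAND T = F
N7 = N2 NAND N4 = F NAND F = T
N8 = N7 NAND N4 = T NAND F = T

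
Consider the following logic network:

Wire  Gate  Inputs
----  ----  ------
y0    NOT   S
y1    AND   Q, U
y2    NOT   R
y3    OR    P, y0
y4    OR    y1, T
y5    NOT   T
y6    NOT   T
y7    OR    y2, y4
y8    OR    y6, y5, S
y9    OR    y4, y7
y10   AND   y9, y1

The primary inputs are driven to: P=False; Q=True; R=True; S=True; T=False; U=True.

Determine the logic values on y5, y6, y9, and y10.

y1 = Q AND U = True AND True = True
y2 = NOT R = NOT True = False
y4 = y1 OR T = True OR False = True
y5 = NOT T = NOT False = True
y6 = NOT T = NOT False = True
y7 = y2 OR y4 = False OR True = True
y9 = y4 OR y7 = True OR True = True
y10 = y9 AND y1 = True AND True = True

y5 = True; y6 = True; y9 = True; y10 = True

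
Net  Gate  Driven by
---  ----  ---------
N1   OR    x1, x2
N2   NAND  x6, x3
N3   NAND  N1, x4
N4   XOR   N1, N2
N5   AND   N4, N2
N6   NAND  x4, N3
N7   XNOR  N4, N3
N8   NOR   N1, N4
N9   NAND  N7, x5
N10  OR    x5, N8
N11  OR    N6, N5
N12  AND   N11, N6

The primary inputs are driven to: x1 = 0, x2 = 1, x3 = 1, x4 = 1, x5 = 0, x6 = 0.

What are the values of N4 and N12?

N4 = 0, N12 = 1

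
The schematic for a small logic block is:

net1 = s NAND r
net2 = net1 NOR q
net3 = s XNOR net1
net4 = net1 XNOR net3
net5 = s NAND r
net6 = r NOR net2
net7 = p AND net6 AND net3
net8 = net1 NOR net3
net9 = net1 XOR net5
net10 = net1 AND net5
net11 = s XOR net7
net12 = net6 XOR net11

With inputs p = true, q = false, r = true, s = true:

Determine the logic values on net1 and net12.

net1 = false, net12 = true

net1 = s NAND r = true NAND true = false
net2 = net1 NOR q = false NOR false = true
net3 = s XNOR net1 = true XNOR false = false
net6 = r NOR net2 = true NOR true = false
net7 = p AND net6 AND net3 = true AND false AND false = false
net11 = s XOR net7 = true XOR false = true
net12 = net6 XOR net11 = false XOR true = true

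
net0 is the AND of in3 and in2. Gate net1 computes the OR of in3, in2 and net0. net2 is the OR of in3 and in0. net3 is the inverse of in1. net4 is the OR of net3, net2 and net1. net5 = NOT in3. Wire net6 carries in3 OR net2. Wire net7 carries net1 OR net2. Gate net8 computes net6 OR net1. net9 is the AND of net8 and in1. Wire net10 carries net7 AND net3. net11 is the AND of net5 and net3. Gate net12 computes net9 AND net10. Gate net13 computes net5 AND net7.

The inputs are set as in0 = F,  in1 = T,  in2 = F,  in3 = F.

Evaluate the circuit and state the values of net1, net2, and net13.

net1 = F, net2 = F, net13 = F

net0 = in3 AND in2 = F AND F = F
net1 = in3 OR in2 OR net0 = F OR F OR F = F
net2 = in3 OR in0 = F OR F = F
net5 = NOT in3 = NOT F = T
net7 = net1 OR net2 = F OR F = F
net13 = net5 AND net7 = T AND F = F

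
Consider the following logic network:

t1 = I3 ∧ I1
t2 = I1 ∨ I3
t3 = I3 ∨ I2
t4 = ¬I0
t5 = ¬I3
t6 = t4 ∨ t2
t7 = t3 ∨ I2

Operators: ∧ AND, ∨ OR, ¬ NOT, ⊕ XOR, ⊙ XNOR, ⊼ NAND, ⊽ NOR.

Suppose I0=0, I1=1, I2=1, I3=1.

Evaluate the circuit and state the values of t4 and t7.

t3 = I3 OR I2 = 1 OR 1 = 1
t4 = NOT I0 = NOT 0 = 1
t7 = t3 OR I2 = 1 OR 1 = 1

t4 = 1, t7 = 1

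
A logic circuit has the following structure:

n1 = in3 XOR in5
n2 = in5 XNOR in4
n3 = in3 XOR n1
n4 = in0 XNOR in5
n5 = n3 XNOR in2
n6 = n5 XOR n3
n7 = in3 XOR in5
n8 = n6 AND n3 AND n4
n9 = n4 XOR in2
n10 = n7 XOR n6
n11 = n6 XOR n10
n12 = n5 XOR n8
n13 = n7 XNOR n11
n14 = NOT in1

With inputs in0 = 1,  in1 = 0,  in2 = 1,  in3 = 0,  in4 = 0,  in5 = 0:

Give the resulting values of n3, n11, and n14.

n3 = 0; n11 = 0; n14 = 1

n1 = in3 XOR in5 = 0 XOR 0 = 0
n3 = in3 XOR n1 = 0 XOR 0 = 0
n5 = n3 XNOR in2 = 0 XNOR 1 = 0
n6 = n5 XOR n3 = 0 XOR 0 = 0
n7 = in3 XOR in5 = 0 XOR 0 = 0
n10 = n7 XOR n6 = 0 XOR 0 = 0
n11 = n6 XOR n10 = 0 XOR 0 = 0
n14 = NOT in1 = NOT 0 = 1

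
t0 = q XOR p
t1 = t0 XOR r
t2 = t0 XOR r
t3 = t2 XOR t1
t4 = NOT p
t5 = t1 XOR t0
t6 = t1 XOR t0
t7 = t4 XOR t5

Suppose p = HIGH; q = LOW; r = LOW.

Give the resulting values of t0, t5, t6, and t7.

t0 = HIGH, t5 = LOW, t6 = LOW, t7 = LOW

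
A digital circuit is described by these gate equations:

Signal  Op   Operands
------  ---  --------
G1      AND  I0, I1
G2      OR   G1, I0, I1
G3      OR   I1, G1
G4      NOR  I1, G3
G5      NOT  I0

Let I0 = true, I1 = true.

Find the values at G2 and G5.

G2 = true  G5 = false

G1 = I0 AND I1 = true AND true = true
G2 = G1 OR I0 OR I1 = true OR true OR true = true
G5 = NOT I0 = NOT true = false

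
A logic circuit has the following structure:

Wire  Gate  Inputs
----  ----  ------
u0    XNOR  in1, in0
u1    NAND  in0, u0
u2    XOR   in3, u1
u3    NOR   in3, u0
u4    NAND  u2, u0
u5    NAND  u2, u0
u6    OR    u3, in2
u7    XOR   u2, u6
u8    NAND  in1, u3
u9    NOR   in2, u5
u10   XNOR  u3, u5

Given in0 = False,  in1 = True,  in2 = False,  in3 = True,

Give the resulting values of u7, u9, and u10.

u0 = in1 XNOR in0 = True XNOR False = False
u1 = in0 NAND u0 = False NAND False = True
u2 = in3 XOR u1 = True XOR True = False
u3 = in3 NOR u0 = True NOR False = False
u5 = u2 NAND u0 = False NAND False = True
u6 = u3 OR in2 = False OR False = False
u7 = u2 XOR u6 = False XOR False = False
u9 = in2 NOR u5 = False NOR True = False
u10 = u3 XNOR u5 = False XNOR True = False

u7 = False, u9 = False, u10 = False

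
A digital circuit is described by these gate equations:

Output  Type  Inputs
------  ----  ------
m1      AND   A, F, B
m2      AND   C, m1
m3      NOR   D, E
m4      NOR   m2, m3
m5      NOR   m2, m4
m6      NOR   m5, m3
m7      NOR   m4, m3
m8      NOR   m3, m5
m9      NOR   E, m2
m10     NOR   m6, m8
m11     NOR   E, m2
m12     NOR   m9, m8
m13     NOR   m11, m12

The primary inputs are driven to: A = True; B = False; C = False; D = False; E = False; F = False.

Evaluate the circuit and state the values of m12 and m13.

m12 = False  m13 = False

m1 = A AND F AND B = True AND False AND False = False
m2 = C AND m1 = False AND False = False
m3 = D NOR E = False NOR False = True
m4 = m2 NOR m3 = False NOR True = False
m5 = m2 NOR m4 = False NOR False = True
m8 = m3 NOR m5 = True NOR True = False
m9 = E NOR m2 = False NOR False = True
m11 = E NOR m2 = False NOR False = True
m12 = m9 NOR m8 = True NOR False = False
m13 = m11 NOR m12 = True NOR False = False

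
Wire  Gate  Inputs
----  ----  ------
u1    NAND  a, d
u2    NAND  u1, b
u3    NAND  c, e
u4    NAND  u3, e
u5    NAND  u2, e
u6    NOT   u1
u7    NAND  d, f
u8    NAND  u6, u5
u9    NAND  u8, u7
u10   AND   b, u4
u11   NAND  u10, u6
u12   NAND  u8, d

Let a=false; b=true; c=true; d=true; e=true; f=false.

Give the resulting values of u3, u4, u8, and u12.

u3 = false; u4 = true; u8 = true; u12 = false

u1 = a NAND d = false NAND true = true
u2 = u1 NAND b = true NAND true = false
u3 = c NAND e = true NAND true = false
u4 = u3 NAND e = false NAND true = true
u5 = u2 NAND e = false NAND true = true
u6 = NOT u1 = NOT true = false
u8 = u6 NAND u5 = false NAND true = true
u12 = u8 NAND d = true NAND true = false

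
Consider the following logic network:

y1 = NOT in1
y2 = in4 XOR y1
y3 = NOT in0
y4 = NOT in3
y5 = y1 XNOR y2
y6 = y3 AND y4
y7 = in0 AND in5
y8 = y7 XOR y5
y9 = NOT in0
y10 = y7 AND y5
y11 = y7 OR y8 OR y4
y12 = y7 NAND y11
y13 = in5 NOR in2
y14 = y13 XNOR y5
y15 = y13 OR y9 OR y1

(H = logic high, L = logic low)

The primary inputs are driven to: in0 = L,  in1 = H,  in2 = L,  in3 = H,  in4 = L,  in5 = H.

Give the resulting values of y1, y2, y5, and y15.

y1 = L; y2 = L; y5 = H; y15 = H

y1 = NOT in1 = NOT H = L
y2 = in4 XOR y1 = L XOR L = L
y5 = y1 XNOR y2 = L XNOR L = H
y9 = NOT in0 = NOT L = H
y13 = in5 NOR in2 = H NOR L = L
y15 = y13 OR y9 OR y1 = L OR H OR L = H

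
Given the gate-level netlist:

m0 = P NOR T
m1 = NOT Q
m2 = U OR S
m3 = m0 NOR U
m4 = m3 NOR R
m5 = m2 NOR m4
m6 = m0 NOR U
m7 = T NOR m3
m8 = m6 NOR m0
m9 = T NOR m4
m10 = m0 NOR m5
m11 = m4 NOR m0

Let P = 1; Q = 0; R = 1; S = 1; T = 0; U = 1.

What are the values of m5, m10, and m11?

m5 = 0  m10 = 1  m11 = 1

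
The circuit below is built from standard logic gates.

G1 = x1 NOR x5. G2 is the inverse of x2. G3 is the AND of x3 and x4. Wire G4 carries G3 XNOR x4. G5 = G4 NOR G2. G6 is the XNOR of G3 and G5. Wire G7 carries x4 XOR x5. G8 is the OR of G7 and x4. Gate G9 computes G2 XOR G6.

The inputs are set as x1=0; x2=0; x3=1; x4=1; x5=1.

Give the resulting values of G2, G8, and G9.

G2 = NOT x2 = NOT 0 = 1
G3 = x3 AND x4 = 1 AND 1 = 1
G4 = G3 XNOR x4 = 1 XNOR 1 = 1
G5 = G4 NOR G2 = 1 NOR 1 = 0
G6 = G3 XNOR G5 = 1 XNOR 0 = 0
G7 = x4 XOR x5 = 1 XOR 1 = 0
G8 = G7 OR x4 = 0 OR 1 = 1
G9 = G2 XOR G6 = 1 XOR 0 = 1

G2 = 1  G8 = 1  G9 = 1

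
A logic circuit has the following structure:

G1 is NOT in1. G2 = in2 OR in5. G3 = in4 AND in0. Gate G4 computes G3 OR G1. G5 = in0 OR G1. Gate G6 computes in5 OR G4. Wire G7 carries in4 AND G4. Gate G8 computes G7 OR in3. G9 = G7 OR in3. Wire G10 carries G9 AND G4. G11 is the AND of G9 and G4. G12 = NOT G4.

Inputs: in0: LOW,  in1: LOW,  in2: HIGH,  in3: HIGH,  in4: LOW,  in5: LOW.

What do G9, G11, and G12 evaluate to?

G9 = HIGH, G11 = HIGH, G12 = LOW

G1 = NOT in1 = NOT LOW = HIGH
G3 = in4 AND in0 = LOW AND LOW = LOW
G4 = G3 OR G1 = LOW OR HIGH = HIGH
G7 = in4 AND G4 = LOW AND HIGH = LOW
G9 = G7 OR in3 = LOW OR HIGH = HIGH
G11 = G9 AND G4 = HIGH AND HIGH = HIGH
G12 = NOT G4 = NOT HIGH = LOW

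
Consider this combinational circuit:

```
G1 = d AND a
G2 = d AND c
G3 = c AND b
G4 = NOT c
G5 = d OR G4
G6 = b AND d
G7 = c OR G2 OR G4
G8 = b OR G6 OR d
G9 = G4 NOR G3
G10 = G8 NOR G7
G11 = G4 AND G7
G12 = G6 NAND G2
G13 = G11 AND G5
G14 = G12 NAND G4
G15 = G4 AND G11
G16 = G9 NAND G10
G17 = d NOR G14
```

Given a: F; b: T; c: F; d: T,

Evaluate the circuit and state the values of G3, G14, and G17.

G2 = d AND c = T AND F = F
G3 = c AND b = F AND T = F
G4 = NOT c = NOT F = T
G6 = b AND d = T AND T = T
G12 = G6 NAND G2 = T NAND F = T
G14 = G12 NAND G4 = T NAND T = F
G17 = d NOR G14 = T NOR F = F

G3 = F, G14 = F, G17 = F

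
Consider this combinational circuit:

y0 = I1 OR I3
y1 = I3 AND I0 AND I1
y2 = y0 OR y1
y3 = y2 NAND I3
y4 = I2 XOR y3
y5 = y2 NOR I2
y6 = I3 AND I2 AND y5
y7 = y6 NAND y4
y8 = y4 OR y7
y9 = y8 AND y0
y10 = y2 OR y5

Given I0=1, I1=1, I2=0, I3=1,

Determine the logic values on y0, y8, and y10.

y0 = 1, y8 = 1, y10 = 1

y0 = I1 OR I3 = 1 OR 1 = 1
y1 = I3 AND I0 AND I1 = 1 AND 1 AND 1 = 1
y2 = y0 OR y1 = 1 OR 1 = 1
y3 = y2 NAND I3 = 1 NAND 1 = 0
y4 = I2 XOR y3 = 0 XOR 0 = 0
y5 = y2 NOR I2 = 1 NOR 0 = 0
y6 = I3 AND I2 AND y5 = 1 AND 0 AND 0 = 0
y7 = y6 NAND y4 = 0 NAND 0 = 1
y8 = y4 OR y7 = 0 OR 1 = 1
y10 = y2 OR y5 = 1 OR 0 = 1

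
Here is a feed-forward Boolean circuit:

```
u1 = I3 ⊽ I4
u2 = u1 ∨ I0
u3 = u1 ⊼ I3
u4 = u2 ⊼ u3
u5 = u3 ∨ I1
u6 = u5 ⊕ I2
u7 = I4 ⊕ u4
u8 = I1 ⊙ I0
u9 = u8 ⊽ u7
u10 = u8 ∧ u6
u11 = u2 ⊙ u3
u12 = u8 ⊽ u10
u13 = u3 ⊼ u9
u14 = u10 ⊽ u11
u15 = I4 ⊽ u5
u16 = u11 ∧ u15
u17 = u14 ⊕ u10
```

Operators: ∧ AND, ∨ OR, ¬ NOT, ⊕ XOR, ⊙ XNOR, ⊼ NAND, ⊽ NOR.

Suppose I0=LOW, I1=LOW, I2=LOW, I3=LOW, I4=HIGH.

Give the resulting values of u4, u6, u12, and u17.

u4 = HIGH, u6 = HIGH, u12 = LOW, u17 = HIGH

u1 = I3 NOR I4 = LOW NOR HIGH = LOW
u2 = u1 OR I0 = LOW OR LOW = LOW
u3 = u1 NAND I3 = LOW NAND LOW = HIGH
u4 = u2 NAND u3 = LOW NAND HIGH = HIGH
u5 = u3 OR I1 = HIGH OR LOW = HIGH
u6 = u5 XOR I2 = HIGH XOR LOW = HIGH
u8 = I1 XNOR I0 = LOW XNOR LOW = HIGH
u10 = u8 AND u6 = HIGH AND HIGH = HIGH
u11 = u2 XNOR u3 = LOW XNOR HIGH = LOW
u12 = u8 NOR u10 = HIGH NOR HIGH = LOW
u14 = u10 NOR u11 = HIGH NOR LOW = LOW
u17 = u14 XOR u10 = LOW XOR HIGH = HIGH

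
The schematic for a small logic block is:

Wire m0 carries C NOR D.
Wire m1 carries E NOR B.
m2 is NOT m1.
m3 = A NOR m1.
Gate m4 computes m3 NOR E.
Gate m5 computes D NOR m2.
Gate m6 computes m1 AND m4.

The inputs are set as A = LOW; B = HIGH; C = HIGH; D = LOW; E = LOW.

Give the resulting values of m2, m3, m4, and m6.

m1 = E NOR B = LOW NOR HIGH = LOW
m2 = NOT m1 = NOT LOW = HIGH
m3 = A NOR m1 = LOW NOR LOW = HIGH
m4 = m3 NOR E = HIGH NOR LOW = LOW
m6 = m1 AND m4 = LOW AND LOW = LOW

m2 = HIGH; m3 = HIGH; m4 = LOW; m6 = LOW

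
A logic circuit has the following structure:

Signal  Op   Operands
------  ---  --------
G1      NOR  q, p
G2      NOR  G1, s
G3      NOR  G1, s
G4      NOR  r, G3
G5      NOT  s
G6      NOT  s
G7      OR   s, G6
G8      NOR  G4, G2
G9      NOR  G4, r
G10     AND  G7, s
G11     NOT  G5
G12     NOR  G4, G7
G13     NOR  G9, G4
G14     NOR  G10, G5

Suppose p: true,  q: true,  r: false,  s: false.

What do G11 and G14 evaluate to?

G11 = false, G14 = false

G5 = NOT s = NOT false = true
G6 = NOT s = NOT false = true
G7 = s OR G6 = false OR true = true
G10 = G7 AND s = true AND false = false
G11 = NOT G5 = NOT true = false
G14 = G10 NOR G5 = false NOR true = false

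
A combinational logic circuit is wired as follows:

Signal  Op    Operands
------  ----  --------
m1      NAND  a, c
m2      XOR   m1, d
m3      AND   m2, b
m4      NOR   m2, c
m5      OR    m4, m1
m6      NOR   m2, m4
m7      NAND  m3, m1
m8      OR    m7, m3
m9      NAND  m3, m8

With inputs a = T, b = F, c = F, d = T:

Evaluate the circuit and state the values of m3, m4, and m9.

m3 = F, m4 = T, m9 = T

m1 = a NAND c = T NAND F = T
m2 = m1 XOR d = T XOR T = F
m3 = m2 AND b = F AND F = F
m4 = m2 NOR c = F NOR F = T
m7 = m3 NAND m1 = F NAND T = T
m8 = m7 OR m3 = T OR F = T
m9 = m3 NAND m8 = F NAND T = T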